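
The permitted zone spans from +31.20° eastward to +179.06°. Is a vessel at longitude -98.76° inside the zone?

No

Band width going east from +31.20° to +179.06°: ((179.06 − 31.20) mod 360) = 147.86°.
Offset of -98.76° east of the west edge: ((-98.76 − 31.20) mod 360) = 230.04°.
230.04° > 147.86° ⇒ outside.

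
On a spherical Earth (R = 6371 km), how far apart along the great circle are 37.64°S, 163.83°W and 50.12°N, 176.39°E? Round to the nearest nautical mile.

Δλ = 176.39 − -163.83 = 340.22°; wrapped into (−180°, 180°]: -19.78°.
Δφ = 50.12 − -37.64 = 87.76°.
a = sin²(Δφ/2) + cos φ₁ · cos φ₂ · sin²(Δλ/2) = 0.495436.
c = 2·atan2(√a, √(1−a)) = 1.56167 rad → d = 6371·c ≈ 9949.38 km ≈ 5372.24 nmi.

5372 nmi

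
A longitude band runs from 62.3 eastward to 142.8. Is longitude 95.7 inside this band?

Band width going east from +62.3° to +142.8°: ((142.8 − 62.3) mod 360) = 80.5°.
Offset of +95.7° east of the west edge: ((95.7 − 62.3) mod 360) = 33.4°.
33.4° ≤ 80.5° ⇒ inside.

Yes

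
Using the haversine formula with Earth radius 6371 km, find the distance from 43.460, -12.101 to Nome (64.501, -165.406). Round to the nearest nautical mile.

Δλ = -165.406 − -12.101 = -153.305°.
Δφ = 64.501 − 43.460 = 21.041°.
a = sin²(Δφ/2) + cos φ₁ · cos φ₂ · sin²(Δλ/2) = 0.329162.
c = 2·atan2(√a, √(1−a)) = 1.22210 rad → d = 6371·c ≈ 7785.98 km ≈ 4204.09 nmi.

4204 nmi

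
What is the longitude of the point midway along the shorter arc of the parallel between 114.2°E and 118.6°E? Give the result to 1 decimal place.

Signed shortest Δλ from +114.2° to +118.6° is +4.4°.
Midpoint longitude = +114.2° + (+4.4°)/2 = +114.2° + 2.2° = +116.4°.

116.4°E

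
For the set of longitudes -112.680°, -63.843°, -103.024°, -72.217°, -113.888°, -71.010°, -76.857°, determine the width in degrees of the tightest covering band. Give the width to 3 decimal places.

Sort the longitudes: -113.888°, -112.680°, -103.024°, -76.857°, -72.217°, -71.010°, -63.843°.
Eastward gaps between consecutive values (wrapping around): 1.208°, 9.656°, 26.167°, 4.640°, 1.207°, 7.167°, 309.955°.
Largest gap = 309.955° ⇒ minimal covering band is its complement: 360° − 309.955° = 50.045°.
Band runs from -113.888° eastward to -63.843°.

50.045°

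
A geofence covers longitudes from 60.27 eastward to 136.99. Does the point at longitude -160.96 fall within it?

No

Band width going east from +60.27° to +136.99°: ((136.99 − 60.27) mod 360) = 76.72°.
Offset of -160.96° east of the west edge: ((-160.96 − 60.27) mod 360) = 138.77°.
138.77° > 76.72° ⇒ outside.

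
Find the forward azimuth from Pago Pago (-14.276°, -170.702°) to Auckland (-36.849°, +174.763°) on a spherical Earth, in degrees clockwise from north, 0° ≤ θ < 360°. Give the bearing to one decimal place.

207.2°

Δλ = 174.763 − -170.702 = 345.465°; wrapped into (−180°, 180°]: -14.535°.
θ = atan2( sin Δλ · cos φ₂ , cos φ₁ · sin φ₂ − sin φ₁ · cos φ₂ · cos Δλ )
  = atan2(-0.20083, -0.39018) = -152.764° → normalised to [0°, 360°): 207.236°.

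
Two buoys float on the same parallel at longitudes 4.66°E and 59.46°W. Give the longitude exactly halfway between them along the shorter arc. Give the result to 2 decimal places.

27.40°W

Signed shortest Δλ from +4.66° to -59.46° is -64.12°.
Midpoint longitude = +4.66° + (-64.12°)/2 = +4.66° − 32.06° = -27.40°.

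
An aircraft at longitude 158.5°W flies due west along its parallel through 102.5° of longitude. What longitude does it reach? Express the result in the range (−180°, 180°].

99.0°E

Start at -158.5°; shift −102.5° → -261.0°.
-261.0° lies outside (−180°, 180°]; add 360° → +99.0°.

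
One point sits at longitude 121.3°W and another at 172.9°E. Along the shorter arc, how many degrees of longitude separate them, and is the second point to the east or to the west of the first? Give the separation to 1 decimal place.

Raw difference: 172.9 − -121.3 = 294.2°.
Normalise into (−180°, 180°]: 294.2° − 360° = -65.8°.
Negative ⇒ the second point lies to the west; separation 65.8°.

65.8° west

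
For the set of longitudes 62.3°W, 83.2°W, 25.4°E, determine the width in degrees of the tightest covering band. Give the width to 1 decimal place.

108.6°

Sort the longitudes: -83.2°, -62.3°, +25.4°.
Eastward gaps between consecutive values (wrapping around): 20.9°, 87.7°, 251.4°.
Largest gap = 251.4° ⇒ minimal covering band is its complement: 360° − 251.4° = 108.6°.
Band runs from -83.2° eastward to +25.4°.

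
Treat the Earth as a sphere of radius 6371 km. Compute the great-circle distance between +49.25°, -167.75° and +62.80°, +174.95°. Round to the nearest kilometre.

1838 km

Δλ = 174.95 − -167.75 = 342.70°; wrapped into (−180°, 180°]: -17.30°.
Δφ = 62.80 − 49.25 = 13.55°.
a = sin²(Δφ/2) + cos φ₁ · cos φ₂ · sin²(Δλ/2) = 0.020666.
c = 2·atan2(√a, √(1−a)) = 0.28851 rad → d = 6371·c ≈ 1838.13 km.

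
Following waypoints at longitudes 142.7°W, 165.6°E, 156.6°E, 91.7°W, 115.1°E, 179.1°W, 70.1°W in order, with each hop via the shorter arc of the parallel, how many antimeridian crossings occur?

Leg 1: -142.7° → +165.6°, shortest Δλ = -51.7° (west) — crosses 180°.
Leg 2: +165.6° → +156.6°, shortest Δλ = -9.0° (west) — does not cross 180°.
Leg 3: +156.6° → -91.7°, shortest Δλ = 111.7° (east) — crosses 180°.
Leg 4: -91.7° → +115.1°, shortest Δλ = -153.2° (west) — crosses 180°.
Leg 5: +115.1° → -179.1°, shortest Δλ = 65.8° (east) — crosses 180°.
Leg 6: -179.1° → -70.1°, shortest Δλ = 109.0° (east) — does not cross 180°.
Total crossings: 4.

4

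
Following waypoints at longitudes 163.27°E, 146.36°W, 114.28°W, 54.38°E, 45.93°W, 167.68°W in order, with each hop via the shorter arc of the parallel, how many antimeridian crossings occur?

1

Leg 1: +163.27° → -146.36°, shortest Δλ = 50.37° (east) — crosses 180°.
Leg 2: -146.36° → -114.28°, shortest Δλ = 32.08° (east) — does not cross 180°.
Leg 3: -114.28° → +54.38°, shortest Δλ = 168.66° (east) — does not cross 180°.
Leg 4: +54.38° → -45.93°, shortest Δλ = -100.31° (west) — does not cross 180°.
Leg 5: -45.93° → -167.68°, shortest Δλ = -121.75° (west) — does not cross 180°.
Total crossings: 1.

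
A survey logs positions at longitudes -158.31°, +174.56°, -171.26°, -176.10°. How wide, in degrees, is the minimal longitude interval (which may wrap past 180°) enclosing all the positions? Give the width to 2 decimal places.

Sort the longitudes: -176.10°, -171.26°, -158.31°, +174.56°.
Eastward gaps between consecutive values (wrapping around): 4.84°, 12.95°, 332.87°, 9.34°.
Largest gap = 332.87° ⇒ minimal covering band is its complement: 360° − 332.87° = 27.13°.
Band runs from +174.56° eastward to -158.31°, crossing the antimeridian.

27.13°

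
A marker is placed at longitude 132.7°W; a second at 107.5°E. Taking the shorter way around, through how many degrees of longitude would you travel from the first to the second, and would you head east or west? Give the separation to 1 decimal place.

119.8° west

Raw difference: 107.5 − -132.7 = 240.2°.
Normalise into (−180°, 180°]: 240.2° − 360° = -119.8°.
Negative ⇒ the second point lies to the west; separation 119.8°.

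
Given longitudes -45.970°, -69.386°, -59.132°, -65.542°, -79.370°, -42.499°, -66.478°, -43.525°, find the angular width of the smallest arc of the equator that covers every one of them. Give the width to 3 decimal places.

36.871°

Sort the longitudes: -79.370°, -69.386°, -66.478°, -65.542°, -59.132°, -45.970°, -43.525°, -42.499°.
Eastward gaps between consecutive values (wrapping around): 9.984°, 2.908°, 0.936°, 6.410°, 13.162°, 2.445°, 1.026°, 323.129°.
Largest gap = 323.129° ⇒ minimal covering band is its complement: 360° − 323.129° = 36.871°.
Band runs from -79.370° eastward to -42.499°.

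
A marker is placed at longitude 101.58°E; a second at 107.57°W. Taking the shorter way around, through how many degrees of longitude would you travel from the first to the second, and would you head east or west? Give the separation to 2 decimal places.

150.85° east

Raw difference: -107.57 − 101.58 = -209.15°.
Normalise into (−180°, 180°]: -209.15° + 360° = 150.85°.
Positive ⇒ the second point lies to the east; separation 150.85°.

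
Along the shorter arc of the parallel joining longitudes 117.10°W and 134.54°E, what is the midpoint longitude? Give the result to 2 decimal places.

171.28°W

Signed shortest Δλ from -117.10° to +134.54° is -108.36°.
Midpoint longitude = -117.10° + (-108.36°)/2 = -117.10° − 54.18° = -171.28°.
(The naïve average (-117.10 + +134.54)/2 = 8.72° is on the wrong side of the globe.)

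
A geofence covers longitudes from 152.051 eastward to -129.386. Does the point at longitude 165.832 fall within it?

Yes

Band width going east from +152.051° to -129.386°: ((-129.386 − 152.051) mod 360) = 78.563°.
Offset of +165.832° east of the west edge: ((165.832 − 152.051) mod 360) = 13.781°.
13.781° ≤ 78.563° ⇒ inside.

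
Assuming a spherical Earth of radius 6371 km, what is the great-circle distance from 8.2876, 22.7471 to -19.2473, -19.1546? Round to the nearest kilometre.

Δλ = -19.1546 − 22.7471 = -41.9017°.
Δφ = -19.2473 − 8.2876 = -27.5349°.
a = sin²(Δφ/2) + cos φ₁ · cos φ₂ · sin²(Δλ/2) = 0.176082.
c = 2·atan2(√a, √(1−a)) = 0.86606 rad → d = 6371·c ≈ 5517.65 km.

5518 km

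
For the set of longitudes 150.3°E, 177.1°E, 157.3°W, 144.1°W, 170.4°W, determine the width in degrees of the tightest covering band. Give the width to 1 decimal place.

65.6°

Sort the longitudes: -170.4°, -157.3°, -144.1°, +150.3°, +177.1°.
Eastward gaps between consecutive values (wrapping around): 13.1°, 13.2°, 294.4°, 26.8°, 12.5°.
Largest gap = 294.4° ⇒ minimal covering band is its complement: 360° − 294.4° = 65.6°.
Band runs from +150.3° eastward to -144.1°, crossing the antimeridian.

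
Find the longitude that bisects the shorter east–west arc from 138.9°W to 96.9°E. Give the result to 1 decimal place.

Signed shortest Δλ from -138.9° to +96.9° is -124.2°.
Midpoint longitude = -138.9° + (-124.2°)/2 = -138.9° − 62.1° = -201.0°.
Normalise into (−180°, 180°]: +159.0°.
(The naïve average (-138.9 + +96.9)/2 = -21.0° is on the wrong side of the globe.)

159.0°E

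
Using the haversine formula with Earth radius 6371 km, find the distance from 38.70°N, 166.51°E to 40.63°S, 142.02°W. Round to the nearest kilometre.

Δλ = -142.02 − 166.51 = -308.53°; wrapped into (−180°, 180°]: 51.47°.
Δφ = -40.63 − 38.70 = -79.33°.
a = sin²(Δφ/2) + cos φ₁ · cos φ₂ · sin²(Δλ/2) = 0.519093.
c = 2·atan2(√a, √(1−a)) = 1.60899 rad → d = 6371·c ≈ 10250.89 km.

10251 km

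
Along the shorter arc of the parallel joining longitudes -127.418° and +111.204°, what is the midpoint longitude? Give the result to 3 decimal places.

Signed shortest Δλ from -127.418° to +111.204° is -121.378°.
Midpoint longitude = -127.418° + (-121.378°)/2 = -127.418° − 60.689° = -188.107°.
Normalise into (−180°, 180°]: +171.893°.
(The naïve average (-127.418 + +111.204)/2 = -8.107° is on the wrong side of the globe.)

+171.893°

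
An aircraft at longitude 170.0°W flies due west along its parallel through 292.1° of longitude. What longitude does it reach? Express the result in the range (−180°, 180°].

Start at -170.0°; shift −292.1° → -462.1°.
-462.1° lies outside (−180°, 180°]; add 360° → -102.1°.

102.1°W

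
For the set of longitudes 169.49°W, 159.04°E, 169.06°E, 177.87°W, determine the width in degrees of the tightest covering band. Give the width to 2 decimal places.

31.47°

Sort the longitudes: -177.87°, -169.49°, +159.04°, +169.06°.
Eastward gaps between consecutive values (wrapping around): 8.38°, 328.53°, 10.02°, 13.07°.
Largest gap = 328.53° ⇒ minimal covering band is its complement: 360° − 328.53° = 31.47°.
Band runs from +159.04° eastward to -169.49°, crossing the antimeridian.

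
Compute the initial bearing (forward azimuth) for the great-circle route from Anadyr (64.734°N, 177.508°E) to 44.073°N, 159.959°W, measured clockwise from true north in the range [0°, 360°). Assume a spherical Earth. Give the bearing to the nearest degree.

Δλ = -159.959 − 177.508 = -337.467°; wrapped into (−180°, 180°]: 22.533°.
θ = atan2( sin Δλ · cos φ₂ , cos φ₁ · sin φ₂ − sin φ₁ · cos φ₂ · cos Δλ )
  = atan2(0.27532, -0.30324) = 137.762° → normalised to [0°, 360°): 137.762°.

138°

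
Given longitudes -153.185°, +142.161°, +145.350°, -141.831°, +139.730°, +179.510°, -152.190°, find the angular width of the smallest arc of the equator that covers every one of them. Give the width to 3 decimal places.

78.439°

Sort the longitudes: -153.185°, -152.190°, -141.831°, +139.730°, +142.161°, +145.350°, +179.510°.
Eastward gaps between consecutive values (wrapping around): 0.995°, 10.359°, 281.561°, 2.431°, 3.189°, 34.160°, 27.305°.
Largest gap = 281.561° ⇒ minimal covering band is its complement: 360° − 281.561° = 78.439°.
Band runs from +139.730° eastward to -141.831°, crossing the antimeridian.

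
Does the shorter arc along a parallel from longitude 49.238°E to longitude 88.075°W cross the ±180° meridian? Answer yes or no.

No

Signed shortest Δλ = ((-88.075 − 49.238 + 180) mod 360) − 180 = -137.313°.
Going west by 137.313° from +49.238° reaches -88.075° without touching 180°.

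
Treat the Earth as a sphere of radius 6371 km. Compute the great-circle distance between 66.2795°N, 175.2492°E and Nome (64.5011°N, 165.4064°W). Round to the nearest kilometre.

913 km

Δλ = -165.4064 − 175.2492 = -340.6556°; wrapped into (−180°, 180°]: 19.3444°.
Δφ = 64.5011 − 66.2795 = -1.7784°.
a = sin²(Δφ/2) + cos φ₁ · cos φ₂ · sin²(Δλ/2) = 0.005129.
c = 2·atan2(√a, √(1−a)) = 0.14336 rad → d = 6371·c ≈ 913.35 km.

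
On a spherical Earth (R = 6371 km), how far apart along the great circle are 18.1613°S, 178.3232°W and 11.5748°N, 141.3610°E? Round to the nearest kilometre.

5523 km

Δλ = 141.3610 − -178.3232 = 319.6842°; wrapped into (−180°, 180°]: -40.3158°.
Δφ = 11.5748 − -18.1613 = 29.7361°.
a = sin²(Δφ/2) + cos φ₁ · cos φ₂ · sin²(Δλ/2) = 0.176385.
c = 2·atan2(√a, √(1−a)) = 0.86685 rad → d = 6371·c ≈ 5522.70 km.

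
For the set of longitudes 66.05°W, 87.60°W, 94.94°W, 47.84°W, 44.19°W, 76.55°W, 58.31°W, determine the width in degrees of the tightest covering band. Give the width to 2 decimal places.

Sort the longitudes: -94.94°, -87.60°, -76.55°, -66.05°, -58.31°, -47.84°, -44.19°.
Eastward gaps between consecutive values (wrapping around): 7.34°, 11.05°, 10.50°, 7.74°, 10.47°, 3.65°, 309.25°.
Largest gap = 309.25° ⇒ minimal covering band is its complement: 360° − 309.25° = 50.75°.
Band runs from -94.94° eastward to -44.19°.

50.75°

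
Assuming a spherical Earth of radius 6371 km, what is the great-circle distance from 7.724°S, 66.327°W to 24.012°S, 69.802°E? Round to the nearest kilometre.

Δλ = 69.802 − -66.327 = 136.129°.
Δφ = -24.012 − -7.724 = -16.288°.
a = sin²(Δφ/2) + cos φ₁ · cos φ₂ · sin²(Δλ/2) = 0.798924.
c = 2·atan2(√a, √(1−a)) = 2.21161 rad → d = 6371·c ≈ 14090.18 km.

14090 km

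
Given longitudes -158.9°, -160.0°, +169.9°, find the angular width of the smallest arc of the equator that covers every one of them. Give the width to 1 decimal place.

31.2°

Sort the longitudes: -160.0°, -158.9°, +169.9°.
Eastward gaps between consecutive values (wrapping around): 1.1°, 328.8°, 30.1°.
Largest gap = 328.8° ⇒ minimal covering band is its complement: 360° − 328.8° = 31.2°.
Band runs from +169.9° eastward to -158.9°, crossing the antimeridian.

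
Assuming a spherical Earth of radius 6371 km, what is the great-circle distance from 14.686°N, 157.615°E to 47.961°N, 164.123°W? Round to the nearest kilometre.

Δλ = -164.123 − 157.615 = -321.738°; wrapped into (−180°, 180°]: 38.262°.
Δφ = 47.961 − 14.686 = 33.275°.
a = sin²(Δφ/2) + cos φ₁ · cos φ₂ · sin²(Δλ/2) = 0.151550.
c = 2·atan2(√a, √(1−a)) = 0.79973 rad → d = 6371·c ≈ 5095.08 km.

5095 km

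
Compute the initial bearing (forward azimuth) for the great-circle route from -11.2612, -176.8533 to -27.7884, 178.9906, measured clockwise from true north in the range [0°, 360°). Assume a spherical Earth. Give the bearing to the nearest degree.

193°

Δλ = 178.9906 − -176.8533 = 355.8439°; wrapped into (−180°, 180°]: -4.1561°.
θ = atan2( sin Δλ · cos φ₂ , cos φ₁ · sin φ₂ − sin φ₁ · cos φ₂ · cos Δλ )
  = atan2(-0.06412, -0.28492) = -167.318° → normalised to [0°, 360°): 192.682°.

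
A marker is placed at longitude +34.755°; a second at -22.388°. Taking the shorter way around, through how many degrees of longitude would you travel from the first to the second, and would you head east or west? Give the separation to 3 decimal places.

Raw difference: -22.388 − 34.755 = -57.143°.
Normalise into (−180°, 180°]: -57.143° stays -57.143°.
Negative ⇒ the second point lies to the west; separation 57.143°.

57.143° west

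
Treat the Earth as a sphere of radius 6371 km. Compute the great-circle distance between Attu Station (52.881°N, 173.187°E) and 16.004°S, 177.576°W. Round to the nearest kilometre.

Δλ = -177.576 − 173.187 = -350.763°; wrapped into (−180°, 180°]: 9.237°.
Δφ = -16.004 − 52.881 = -68.885°.
a = sin²(Δφ/2) + cos φ₁ · cos φ₂ · sin²(Δλ/2) = 0.323641.
c = 2·atan2(√a, √(1−a)) = 1.21032 rad → d = 6371·c ≈ 7710.96 km.

7711 km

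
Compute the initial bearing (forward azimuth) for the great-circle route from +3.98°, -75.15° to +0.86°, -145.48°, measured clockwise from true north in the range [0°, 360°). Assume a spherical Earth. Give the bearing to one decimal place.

Δλ = -145.48 − -75.15 = -70.33°.
θ = atan2( sin Δλ · cos φ₂ , cos φ₁ · sin φ₂ − sin φ₁ · cos φ₂ · cos Δλ )
  = atan2(-0.94154, -0.00839) = -90.510° → normalised to [0°, 360°): 269.490°.

269.5°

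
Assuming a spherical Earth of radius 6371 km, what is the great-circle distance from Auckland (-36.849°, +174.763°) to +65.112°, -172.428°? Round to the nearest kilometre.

11392 km

Δλ = -172.428 − 174.763 = -347.191°; wrapped into (−180°, 180°]: 12.809°.
Δφ = 65.112 − -36.849 = 101.961°.
a = sin²(Δφ/2) + cos φ₁ · cos φ₂ · sin²(Δλ/2) = 0.607813.
c = 2·atan2(√a, √(1−a)) = 1.78813 rad → d = 6371·c ≈ 11392.17 km.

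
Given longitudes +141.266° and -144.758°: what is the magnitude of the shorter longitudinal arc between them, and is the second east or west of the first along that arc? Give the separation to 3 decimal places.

Raw difference: -144.758 − 141.266 = -286.024°.
Normalise into (−180°, 180°]: -286.024° + 360° = 73.976°.
Positive ⇒ the second point lies to the east; separation 73.976°.

73.976° east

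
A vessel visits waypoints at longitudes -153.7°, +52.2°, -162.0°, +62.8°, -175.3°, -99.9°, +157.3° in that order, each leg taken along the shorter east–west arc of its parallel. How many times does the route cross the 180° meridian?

5

Leg 1: -153.7° → +52.2°, shortest Δλ = -154.1° (west) — crosses 180°.
Leg 2: +52.2° → -162.0°, shortest Δλ = 145.8° (east) — crosses 180°.
Leg 3: -162.0° → +62.8°, shortest Δλ = -135.2° (west) — crosses 180°.
Leg 4: +62.8° → -175.3°, shortest Δλ = 121.9° (east) — crosses 180°.
Leg 5: -175.3° → -99.9°, shortest Δλ = 75.4° (east) — does not cross 180°.
Leg 6: -99.9° → +157.3°, shortest Δλ = -102.8° (west) — crosses 180°.
Total crossings: 5.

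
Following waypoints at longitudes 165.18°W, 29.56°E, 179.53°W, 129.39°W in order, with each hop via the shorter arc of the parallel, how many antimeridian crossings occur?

Leg 1: -165.18° → +29.56°, shortest Δλ = -165.26° (west) — crosses 180°.
Leg 2: +29.56° → -179.53°, shortest Δλ = 150.91° (east) — crosses 180°.
Leg 3: -179.53° → -129.39°, shortest Δλ = 50.14° (east) — does not cross 180°.
Total crossings: 2.

2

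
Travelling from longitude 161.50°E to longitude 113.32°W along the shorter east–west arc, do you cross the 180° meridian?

Yes

Naïve |-113.32 − 161.50| = 274.82° > 180°, so the shorter arc goes the other way round — across 180°.
Signed shortest Δλ = ((-113.32 − 161.50 + 180) mod 360) − 180 = 85.18°.
Going east by 85.18° from +161.50° passes through 180° before reaching -113.32°.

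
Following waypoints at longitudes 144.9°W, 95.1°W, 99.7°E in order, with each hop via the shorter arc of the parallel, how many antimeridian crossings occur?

Leg 1: -144.9° → -95.1°, shortest Δλ = 49.8° (east) — does not cross 180°.
Leg 2: -95.1° → +99.7°, shortest Δλ = -165.2° (west) — crosses 180°.
Total crossings: 1.

1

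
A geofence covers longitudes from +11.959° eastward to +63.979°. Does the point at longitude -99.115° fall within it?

Band width going east from +11.959° to +63.979°: ((63.979 − 11.959) mod 360) = 52.020°.
Offset of -99.115° east of the west edge: ((-99.115 − 11.959) mod 360) = 248.926°.
248.926° > 52.020° ⇒ outside.

No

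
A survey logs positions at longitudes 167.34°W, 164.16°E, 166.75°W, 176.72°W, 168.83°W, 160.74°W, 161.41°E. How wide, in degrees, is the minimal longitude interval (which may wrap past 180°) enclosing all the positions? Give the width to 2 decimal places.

37.85°

Sort the longitudes: -176.72°, -168.83°, -167.34°, -166.75°, -160.74°, +161.41°, +164.16°.
Eastward gaps between consecutive values (wrapping around): 7.89°, 1.49°, 0.59°, 6.01°, 322.15°, 2.75°, 19.12°.
Largest gap = 322.15° ⇒ minimal covering band is its complement: 360° − 322.15° = 37.85°.
Band runs from +161.41° eastward to -160.74°, crossing the antimeridian.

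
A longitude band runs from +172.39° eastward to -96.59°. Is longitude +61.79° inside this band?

No

Band width going east from +172.39° to -96.59°: ((-96.59 − 172.39) mod 360) = 91.02°.
Offset of +61.79° east of the west edge: ((61.79 − 172.39) mod 360) = 249.40°.
249.40° > 91.02° ⇒ outside.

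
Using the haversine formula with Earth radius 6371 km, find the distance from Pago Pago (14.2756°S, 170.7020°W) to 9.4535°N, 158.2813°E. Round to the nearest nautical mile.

2333 nmi

Δλ = 158.2813 − -170.7020 = 328.9833°; wrapped into (−180°, 180°]: -31.0167°.
Δφ = 9.4535 − -14.2756 = 23.7291°.
a = sin²(Δφ/2) + cos φ₁ · cos φ₂ · sin²(Δλ/2) = 0.110614.
c = 2·atan2(√a, √(1−a)) = 0.67809 rad → d = 6371·c ≈ 4320.11 km ≈ 2332.67 nmi.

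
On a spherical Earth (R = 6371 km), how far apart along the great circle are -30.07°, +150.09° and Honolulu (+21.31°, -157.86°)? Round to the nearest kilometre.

Δλ = -157.86 − 150.09 = -307.95°; wrapped into (−180°, 180°]: 52.05°.
Δφ = 21.31 − -30.07 = 51.38°.
a = sin²(Δφ/2) + cos φ₁ · cos φ₂ · sin²(Δλ/2) = 0.343136.
c = 2·atan2(√a, √(1−a)) = 1.25168 rad → d = 6371·c ≈ 7974.46 km.

7974 km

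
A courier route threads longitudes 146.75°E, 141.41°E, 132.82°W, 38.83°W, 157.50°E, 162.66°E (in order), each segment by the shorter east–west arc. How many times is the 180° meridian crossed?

2

Leg 1: +146.75° → +141.41°, shortest Δλ = -5.34° (west) — does not cross 180°.
Leg 2: +141.41° → -132.82°, shortest Δλ = 85.77° (east) — crosses 180°.
Leg 3: -132.82° → -38.83°, shortest Δλ = 93.99° (east) — does not cross 180°.
Leg 4: -38.83° → +157.50°, shortest Δλ = -163.67° (west) — crosses 180°.
Leg 5: +157.50° → +162.66°, shortest Δλ = 5.16° (east) — does not cross 180°.
Total crossings: 2.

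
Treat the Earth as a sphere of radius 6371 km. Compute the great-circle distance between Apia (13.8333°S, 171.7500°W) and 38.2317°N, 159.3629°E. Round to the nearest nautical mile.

3523 nmi

Δλ = 159.3629 − -171.7500 = 331.1129°; wrapped into (−180°, 180°]: -28.8871°.
Δφ = 38.2317 − -13.8333 = 52.0650°.
a = sin²(Δφ/2) + cos φ₁ · cos φ₂ · sin²(Δλ/2) = 0.240068.
c = 2·atan2(√a, √(1−a)) = 1.02411 rad → d = 6371·c ≈ 6524.58 km ≈ 3522.99 nmi.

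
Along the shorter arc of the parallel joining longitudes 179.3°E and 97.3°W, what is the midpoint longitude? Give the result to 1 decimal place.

Signed shortest Δλ from +179.3° to -97.3° is +83.4°.
Midpoint longitude = +179.3° + (+83.4°)/2 = +179.3° + 41.7° = +221.0°.
Normalise into (−180°, 180°]: -139.0°.
(The naïve average (+179.3 + -97.3)/2 = 41.0° is on the wrong side of the globe.)

139.0°W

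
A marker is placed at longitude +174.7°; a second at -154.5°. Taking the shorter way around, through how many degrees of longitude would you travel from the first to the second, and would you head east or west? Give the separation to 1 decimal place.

Raw difference: -154.5 − 174.7 = -329.2°.
Normalise into (−180°, 180°]: -329.2° + 360° = 30.8°.
Positive ⇒ the second point lies to the east; separation 30.8°.

30.8° east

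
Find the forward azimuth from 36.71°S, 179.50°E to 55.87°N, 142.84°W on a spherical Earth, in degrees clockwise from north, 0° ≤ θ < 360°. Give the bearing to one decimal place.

20.3°

Δλ = -142.84 − 179.50 = -322.34°; wrapped into (−180°, 180°]: 37.66°.
θ = atan2( sin Δλ · cos φ₂ , cos φ₁ · sin φ₂ − sin φ₁ · cos φ₂ · cos Δλ )
  = atan2(0.34280, 0.92911) = 20.252° → normalised to [0°, 360°): 20.252°.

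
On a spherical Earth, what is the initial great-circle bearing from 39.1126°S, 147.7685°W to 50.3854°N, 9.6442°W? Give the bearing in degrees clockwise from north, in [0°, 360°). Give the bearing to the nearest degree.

Δλ = -9.6442 − -147.7685 = 138.1243°.
θ = atan2( sin Δλ · cos φ₂ , cos φ₁ · sin φ₂ − sin φ₁ · cos φ₂ · cos Δλ )
  = atan2(0.42562, 0.29821) = 54.983° → normalised to [0°, 360°): 54.983°.

55°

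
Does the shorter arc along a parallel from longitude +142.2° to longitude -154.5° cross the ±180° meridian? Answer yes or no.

Naïve |-154.5 − 142.2| = 296.7° > 180°, so the shorter arc goes the other way round — across 180°.
Signed shortest Δλ = ((-154.5 − 142.2 + 180) mod 360) − 180 = 63.3°.
Going east by 63.3° from +142.2° passes through 180° before reaching -154.5°.

Yes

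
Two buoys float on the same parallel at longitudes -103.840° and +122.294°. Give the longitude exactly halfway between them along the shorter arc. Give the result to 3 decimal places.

Signed shortest Δλ from -103.840° to +122.294° is -133.866°.
Midpoint longitude = -103.840° + (-133.866°)/2 = -103.840° − 66.933° = -170.773°.
(The naïve average (-103.840 + +122.294)/2 = 9.227° is on the wrong side of the globe.)

-170.773°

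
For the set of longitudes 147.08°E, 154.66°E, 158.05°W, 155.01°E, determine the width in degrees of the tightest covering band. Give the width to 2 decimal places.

54.87°

Sort the longitudes: -158.05°, +147.08°, +154.66°, +155.01°.
Eastward gaps between consecutive values (wrapping around): 305.13°, 7.58°, 0.35°, 46.94°.
Largest gap = 305.13° ⇒ minimal covering band is its complement: 360° − 305.13° = 54.87°.
Band runs from +147.08° eastward to -158.05°, crossing the antimeridian.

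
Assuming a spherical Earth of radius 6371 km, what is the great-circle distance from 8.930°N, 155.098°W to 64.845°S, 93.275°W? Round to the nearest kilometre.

9639 km

Δλ = -93.275 − -155.098 = 61.823°.
Δφ = -64.845 − 8.930 = -73.775°.
a = sin²(Δφ/2) + cos φ₁ · cos φ₂ · sin²(Δλ/2) = 0.471111.
c = 2·atan2(√a, √(1−a)) = 1.51299 rad → d = 6371·c ≈ 9639.24 km.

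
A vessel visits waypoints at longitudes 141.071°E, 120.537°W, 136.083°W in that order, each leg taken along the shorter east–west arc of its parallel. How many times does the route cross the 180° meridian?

Leg 1: +141.071° → -120.537°, shortest Δλ = 98.392° (east) — crosses 180°.
Leg 2: -120.537° → -136.083°, shortest Δλ = -15.546° (west) — does not cross 180°.
Total crossings: 1.

1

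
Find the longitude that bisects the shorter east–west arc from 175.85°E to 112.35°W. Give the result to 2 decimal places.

Signed shortest Δλ from +175.85° to -112.35° is +71.80°.
Midpoint longitude = +175.85° + (+71.80°)/2 = +175.85° + 35.90° = +211.75°.
Normalise into (−180°, 180°]: -148.25°.
(The naïve average (+175.85 + -112.35)/2 = 31.75° is on the wrong side of the globe.)

148.25°W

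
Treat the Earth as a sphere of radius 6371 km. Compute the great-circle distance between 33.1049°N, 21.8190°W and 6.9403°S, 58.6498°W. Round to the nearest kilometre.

Δλ = -58.6498 − -21.8190 = -36.8308°.
Δφ = -6.9403 − 33.1049 = -40.0452°.
a = sin²(Δφ/2) + cos φ₁ · cos φ₂ · sin²(Δλ/2) = 0.200215.
c = 2·atan2(√a, √(1−a)) = 0.92783 rad → d = 6371·c ≈ 5911.22 km.

5911 km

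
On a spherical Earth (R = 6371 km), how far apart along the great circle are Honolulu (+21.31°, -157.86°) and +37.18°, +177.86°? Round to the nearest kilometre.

Δλ = 177.86 − -157.86 = 335.72°; wrapped into (−180°, 180°]: -24.28°.
Δφ = 37.18 − 21.31 = 15.87°.
a = sin²(Δφ/2) + cos φ₁ · cos φ₂ · sin²(Δλ/2) = 0.051886.
c = 2·atan2(√a, √(1−a)) = 0.45960 rad → d = 6371·c ≈ 2928.13 km.

2928 km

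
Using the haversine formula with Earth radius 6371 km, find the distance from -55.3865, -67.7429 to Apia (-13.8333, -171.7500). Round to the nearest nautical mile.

5186 nmi

Δλ = -171.7500 − -67.7429 = -104.0071°.
Δφ = -13.8333 − -55.3865 = 41.5532°.
a = sin²(Δφ/2) + cos φ₁ · cos φ₂ · sin²(Δλ/2) = 0.468362.
c = 2·atan2(√a, √(1−a)) = 1.50748 rad → d = 6371·c ≈ 9604.14 km ≈ 5185.82 nmi.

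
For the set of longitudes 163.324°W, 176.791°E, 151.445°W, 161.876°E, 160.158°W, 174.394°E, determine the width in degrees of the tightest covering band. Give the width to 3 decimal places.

Sort the longitudes: -163.324°, -160.158°, -151.445°, +161.876°, +174.394°, +176.791°.
Eastward gaps between consecutive values (wrapping around): 3.166°, 8.713°, 313.321°, 12.518°, 2.397°, 19.885°.
Largest gap = 313.321° ⇒ minimal covering band is its complement: 360° − 313.321° = 46.679°.
Band runs from +161.876° eastward to -151.445°, crossing the antimeridian.

46.679°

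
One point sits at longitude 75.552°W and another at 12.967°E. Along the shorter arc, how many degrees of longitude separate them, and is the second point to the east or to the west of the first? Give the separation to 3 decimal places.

88.519° east

Raw difference: 12.967 − -75.552 = 88.519°.
Normalise into (−180°, 180°]: 88.519° stays 88.519°.
Positive ⇒ the second point lies to the east; separation 88.519°.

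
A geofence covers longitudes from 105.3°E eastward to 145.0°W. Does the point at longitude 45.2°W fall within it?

No

Band width going east from +105.3° to -145.0°: ((-145.0 − 105.3) mod 360) = 109.7°.
Offset of -45.2° east of the west edge: ((-45.2 − 105.3) mod 360) = 209.5°.
209.5° > 109.7° ⇒ outside.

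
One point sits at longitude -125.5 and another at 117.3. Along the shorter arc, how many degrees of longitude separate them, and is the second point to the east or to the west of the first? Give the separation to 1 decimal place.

117.2° west

Raw difference: 117.3 − -125.5 = 242.8°.
Normalise into (−180°, 180°]: 242.8° − 360° = -117.2°.
Negative ⇒ the second point lies to the west; separation 117.2°.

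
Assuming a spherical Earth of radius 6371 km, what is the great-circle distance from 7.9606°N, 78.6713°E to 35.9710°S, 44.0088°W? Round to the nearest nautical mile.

Δλ = -44.0088 − 78.6713 = -122.6801°.
Δφ = -35.9710 − 7.9606 = -43.9316°.
a = sin²(Δφ/2) + cos φ₁ · cos φ₂ · sin²(Δλ/2) = 0.757062.
c = 2·atan2(√a, √(1−a)) = 2.11078 rad → d = 6371·c ≈ 13447.79 km ≈ 7261.23 nmi.

7261 nmi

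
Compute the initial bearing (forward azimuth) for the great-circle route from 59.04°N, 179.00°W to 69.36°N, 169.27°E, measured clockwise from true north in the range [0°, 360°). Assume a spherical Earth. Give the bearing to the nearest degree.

339°

Δλ = 169.27 − -179.00 = 348.27°; wrapped into (−180°, 180°]: -11.73°.
θ = atan2( sin Δλ · cos φ₂ , cos φ₁ · sin φ₂ − sin φ₁ · cos φ₂ · cos Δλ )
  = atan2(-0.07166, 0.18546) = -21.127° → normalised to [0°, 360°): 338.873°.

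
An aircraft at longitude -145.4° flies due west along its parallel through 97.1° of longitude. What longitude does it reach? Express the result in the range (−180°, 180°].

+117.5°

Start at -145.4°; shift −97.1° → -242.5°.
-242.5° lies outside (−180°, 180°]; add 360° → +117.5°.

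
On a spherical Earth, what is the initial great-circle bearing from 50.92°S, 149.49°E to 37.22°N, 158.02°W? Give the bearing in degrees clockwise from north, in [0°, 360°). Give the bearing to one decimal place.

Δλ = -158.02 − 149.49 = -307.51°; wrapped into (−180°, 180°]: 52.49°.
θ = atan2( sin Δλ · cos φ₂ , cos φ₁ · sin φ₂ − sin φ₁ · cos φ₂ · cos Δλ )
  = atan2(0.63168, 0.75771) = 39.817° → normalised to [0°, 360°): 39.817°.

39.8°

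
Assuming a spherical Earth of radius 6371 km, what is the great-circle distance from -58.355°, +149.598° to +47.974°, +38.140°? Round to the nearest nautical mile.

Δλ = 38.140 − 149.598 = -111.458°.
Δφ = 47.974 − -58.355 = 106.329°.
a = sin²(Δφ/2) + cos φ₁ · cos φ₂ · sin²(Δλ/2) = 0.880441.
c = 2·atan2(√a, √(1−a)) = 2.43547 rad → d = 6371·c ≈ 15516.36 km ≈ 8378.17 nmi.

8378 nmi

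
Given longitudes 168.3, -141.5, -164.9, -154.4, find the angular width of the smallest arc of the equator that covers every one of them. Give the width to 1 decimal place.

50.2°

Sort the longitudes: -164.9°, -154.4°, -141.5°, +168.3°.
Eastward gaps between consecutive values (wrapping around): 10.5°, 12.9°, 309.8°, 26.8°.
Largest gap = 309.8° ⇒ minimal covering band is its complement: 360° − 309.8° = 50.2°.
Band runs from +168.3° eastward to -141.5°, crossing the antimeridian.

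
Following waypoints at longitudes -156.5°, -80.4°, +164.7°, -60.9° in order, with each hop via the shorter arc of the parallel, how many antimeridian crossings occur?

Leg 1: -156.5° → -80.4°, shortest Δλ = 76.1° (east) — does not cross 180°.
Leg 2: -80.4° → +164.7°, shortest Δλ = -114.9° (west) — crosses 180°.
Leg 3: +164.7° → -60.9°, shortest Δλ = 134.4° (east) — crosses 180°.
Total crossings: 2.

2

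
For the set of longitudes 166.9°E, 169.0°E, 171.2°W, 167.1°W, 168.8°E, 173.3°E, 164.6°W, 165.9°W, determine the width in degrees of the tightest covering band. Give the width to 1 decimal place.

Sort the longitudes: -171.2°, -167.1°, -165.9°, -164.6°, +166.9°, +168.8°, +169.0°, +173.3°.
Eastward gaps between consecutive values (wrapping around): 4.1°, 1.2°, 1.3°, 331.5°, 1.9°, 0.2°, 4.3°, 15.5°.
Largest gap = 331.5° ⇒ minimal covering band is its complement: 360° − 331.5° = 28.5°.
Band runs from +166.9° eastward to -164.6°, crossing the antimeridian.

28.5°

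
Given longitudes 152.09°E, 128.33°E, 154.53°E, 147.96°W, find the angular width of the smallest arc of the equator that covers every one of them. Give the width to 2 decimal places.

83.71°

Sort the longitudes: -147.96°, +128.33°, +152.09°, +154.53°.
Eastward gaps between consecutive values (wrapping around): 276.29°, 23.76°, 2.44°, 57.51°.
Largest gap = 276.29° ⇒ minimal covering band is its complement: 360° − 276.29° = 83.71°.
Band runs from +128.33° eastward to -147.96°, crossing the antimeridian.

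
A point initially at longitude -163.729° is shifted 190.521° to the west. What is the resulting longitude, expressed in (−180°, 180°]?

+5.750°

Start at -163.729°; shift −190.521° → -354.250°.
-354.250° lies outside (−180°, 180°]; add 360° → +5.750°.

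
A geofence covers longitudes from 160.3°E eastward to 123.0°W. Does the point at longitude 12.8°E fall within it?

Band width going east from +160.3° to -123.0°: ((-123.0 − 160.3) mod 360) = 76.7°.
Offset of +12.8° east of the west edge: ((12.8 − 160.3) mod 360) = 212.5°.
212.5° > 76.7° ⇒ outside.

No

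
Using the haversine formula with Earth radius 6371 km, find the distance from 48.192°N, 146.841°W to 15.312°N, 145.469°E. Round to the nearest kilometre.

7098 km

Δλ = 145.469 − -146.841 = 292.310°; wrapped into (−180°, 180°]: -67.690°.
Δφ = 15.312 − 48.192 = -32.880°.
a = sin²(Δφ/2) + cos φ₁ · cos φ₂ · sin²(Δλ/2) = 0.279540.
c = 2·atan2(√a, √(1−a)) = 1.11417 rad → d = 6371·c ≈ 7098.39 km.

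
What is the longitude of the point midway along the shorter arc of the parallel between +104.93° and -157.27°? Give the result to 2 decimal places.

+153.83°

Signed shortest Δλ from +104.93° to -157.27° is +97.80°.
Midpoint longitude = +104.93° + (+97.80°)/2 = +104.93° + 48.90° = +153.83°.
(The naïve average (+104.93 + -157.27)/2 = -26.17° is on the wrong side of the globe.)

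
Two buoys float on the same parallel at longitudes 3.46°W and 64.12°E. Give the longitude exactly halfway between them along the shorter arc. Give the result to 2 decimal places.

30.33°E

Signed shortest Δλ from -3.46° to +64.12° is +67.58°.
Midpoint longitude = -3.46° + (+67.58°)/2 = -3.46° + 33.79° = +30.33°.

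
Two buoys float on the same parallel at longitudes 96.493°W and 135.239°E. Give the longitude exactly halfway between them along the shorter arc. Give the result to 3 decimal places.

Signed shortest Δλ from -96.493° to +135.239° is -128.268°.
Midpoint longitude = -96.493° + (-128.268°)/2 = -96.493° − 64.134° = -160.627°.
(The naïve average (-96.493 + +135.239)/2 = 19.373° is on the wrong side of the globe.)

160.627°W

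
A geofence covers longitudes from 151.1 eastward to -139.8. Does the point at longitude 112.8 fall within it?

No

Band width going east from +151.1° to -139.8°: ((-139.8 − 151.1) mod 360) = 69.1°.
Offset of +112.8° east of the west edge: ((112.8 − 151.1) mod 360) = 321.7°.
321.7° > 69.1° ⇒ outside.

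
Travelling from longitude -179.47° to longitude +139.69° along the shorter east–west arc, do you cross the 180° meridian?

Naïve |139.69 − -179.47| = 319.16° > 180°, so the shorter arc goes the other way round — across 180°.
Signed shortest Δλ = ((139.69 − -179.47 + 180) mod 360) − 180 = -40.84°.
Going west by 40.84° from -179.47° passes through 180° before reaching +139.69°.

Yes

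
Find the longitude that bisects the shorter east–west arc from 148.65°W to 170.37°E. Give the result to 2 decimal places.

Signed shortest Δλ from -148.65° to +170.37° is -40.98°.
Midpoint longitude = -148.65° + (-40.98°)/2 = -148.65° − 20.49° = -169.14°.
(The naïve average (-148.65 + +170.37)/2 = 10.86° is on the wrong side of the globe.)

169.14°W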